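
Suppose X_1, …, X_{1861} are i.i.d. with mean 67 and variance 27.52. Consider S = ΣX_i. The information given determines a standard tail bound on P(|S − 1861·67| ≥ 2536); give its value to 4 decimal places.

0.0080

With mean and variance of each term known, Chebyshev's inequality bounds the deviation of the sum (or sample mean).
Var(S) = n·Var(X_i) = 1861·27.52 = 51214.72.
Chebyshev: P(|S − 1861·67| ≥ 2536) ≤ Var(S)/2536² = 51214.72/6431296 = 0.0080.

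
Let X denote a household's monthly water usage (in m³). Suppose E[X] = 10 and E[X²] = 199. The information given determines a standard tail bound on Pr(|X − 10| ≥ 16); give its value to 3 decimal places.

0.387

The first two moments determine the variance, so Chebyshev's inequality is the sharpest standard bound available.
Var(X) = E[X²] − (E[X])² = 199 − 100 = 99.
Chebyshev's inequality: Pr(|X − μ| ≥ t) ≤ Var(X)/t² = 99/256 = 0.3867.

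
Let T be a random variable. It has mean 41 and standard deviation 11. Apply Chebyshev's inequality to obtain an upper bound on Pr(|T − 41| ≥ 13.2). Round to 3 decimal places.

0.694

Chebyshev: Pr(|T − μ| ≥ t) ≤ Var(T)/t².
Var(T) = σ² = 11² = 121.
Bound = 121 / 174.24 = 0.6944.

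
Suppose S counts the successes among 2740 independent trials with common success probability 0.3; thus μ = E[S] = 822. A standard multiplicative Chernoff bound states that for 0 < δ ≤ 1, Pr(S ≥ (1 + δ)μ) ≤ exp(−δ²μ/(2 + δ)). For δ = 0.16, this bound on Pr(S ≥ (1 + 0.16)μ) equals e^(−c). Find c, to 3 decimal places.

9.742

c = δ²μ/(2 + δ) = 0.16²·822/(2 + 0.16) = 9.7422.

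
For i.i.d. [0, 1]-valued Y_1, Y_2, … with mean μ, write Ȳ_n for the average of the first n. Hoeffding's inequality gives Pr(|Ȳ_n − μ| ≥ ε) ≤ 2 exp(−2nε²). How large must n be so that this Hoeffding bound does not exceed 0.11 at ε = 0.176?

47

Require 2·exp(−2nε²) ≤ 0.11, i.e. 2nε² ≥ ln(2/0.11) = 2.900422.
So n ≥ 2.900422 / (2·0.176²) = 46.817.
The smallest integer n is 47.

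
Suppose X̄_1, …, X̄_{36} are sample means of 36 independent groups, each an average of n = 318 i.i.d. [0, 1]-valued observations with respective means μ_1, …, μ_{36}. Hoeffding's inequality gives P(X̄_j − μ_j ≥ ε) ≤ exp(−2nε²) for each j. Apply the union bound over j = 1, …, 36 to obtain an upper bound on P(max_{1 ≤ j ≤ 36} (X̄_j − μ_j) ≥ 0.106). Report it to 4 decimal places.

0.0284

Per-experiment Hoeffding bound: exp(−2·318·0.106²) = exp(−7.14610) = 0.00078793.
Union bound over 36 events: 36·0.00078793 = 0.02837.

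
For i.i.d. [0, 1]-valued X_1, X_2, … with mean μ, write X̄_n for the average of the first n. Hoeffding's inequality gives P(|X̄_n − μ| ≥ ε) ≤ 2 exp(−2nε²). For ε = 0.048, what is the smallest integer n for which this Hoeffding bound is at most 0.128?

Require 2·exp(−2nε²) ≤ 0.128, i.e. 2nε² ≥ ln(2/0.128) = 2.748872.
So n ≥ 2.748872 / (2·0.048²) = 596.543.
The smallest integer n is 597.

597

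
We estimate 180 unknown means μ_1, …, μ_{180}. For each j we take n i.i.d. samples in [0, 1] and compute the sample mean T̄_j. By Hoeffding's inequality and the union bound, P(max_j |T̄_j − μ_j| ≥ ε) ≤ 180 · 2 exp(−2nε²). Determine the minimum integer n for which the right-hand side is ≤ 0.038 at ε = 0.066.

Need 2·180·exp(−2nε²) ≤ 0.038, i.e. exp(−2nε²) ≤ 0.038/360.
So 2nε² ≥ ln(360/0.038) = 9.156273.
Hence n ≥ 9.156273/(2·0.066²) = 1050.996.
The smallest integer n is 1051.

1051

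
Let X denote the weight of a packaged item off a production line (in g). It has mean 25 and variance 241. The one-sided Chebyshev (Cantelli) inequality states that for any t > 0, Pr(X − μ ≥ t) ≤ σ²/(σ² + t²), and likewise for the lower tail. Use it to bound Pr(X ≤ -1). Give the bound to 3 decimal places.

0.263

Here σ² = 241 and t = 26, so σ² + t² = 917.
Cantelli's bound: 241/917 = 0.2628.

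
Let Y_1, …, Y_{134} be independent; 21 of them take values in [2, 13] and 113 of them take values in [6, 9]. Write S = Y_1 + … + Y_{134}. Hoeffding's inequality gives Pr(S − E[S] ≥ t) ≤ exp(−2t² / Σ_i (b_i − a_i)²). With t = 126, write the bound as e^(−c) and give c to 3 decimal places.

Σ(b_i − a_i)² = 21·11² + 113·3² = 3558.
c = 2t² / 3558 = 2·126² / 3558 = 8.9241.

8.924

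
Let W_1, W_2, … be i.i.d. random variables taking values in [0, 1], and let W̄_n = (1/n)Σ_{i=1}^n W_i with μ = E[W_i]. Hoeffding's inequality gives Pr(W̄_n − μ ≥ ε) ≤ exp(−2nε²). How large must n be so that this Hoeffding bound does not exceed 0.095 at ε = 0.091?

Require exp(−2nε²) ≤ 0.095, i.e. 2nε² ≥ ln(1/0.095) = 2.353878.
So n ≥ 2.353878 / (2·0.091²) = 142.125.
The smallest integer n is 143.

143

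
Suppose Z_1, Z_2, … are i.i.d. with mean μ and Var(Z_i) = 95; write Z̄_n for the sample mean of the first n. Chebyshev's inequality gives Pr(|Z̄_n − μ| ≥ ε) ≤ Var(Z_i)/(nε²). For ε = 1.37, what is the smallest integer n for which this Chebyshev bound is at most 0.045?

1125

Require 95/(n·1.37²) ≤ 0.045, i.e. n ≥ 95/(0.045·1.37²) = 1124.786.
The smallest integer n is 1125.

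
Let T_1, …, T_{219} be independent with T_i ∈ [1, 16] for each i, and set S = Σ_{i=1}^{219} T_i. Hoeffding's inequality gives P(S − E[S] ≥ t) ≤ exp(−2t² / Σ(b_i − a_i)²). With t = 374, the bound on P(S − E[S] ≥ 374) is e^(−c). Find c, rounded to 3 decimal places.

5.677

Σ(b_i − a_i)² = 219·(15)² = 49275.
c = 2t²/49275 = 2·374²/49275 = 5.6774.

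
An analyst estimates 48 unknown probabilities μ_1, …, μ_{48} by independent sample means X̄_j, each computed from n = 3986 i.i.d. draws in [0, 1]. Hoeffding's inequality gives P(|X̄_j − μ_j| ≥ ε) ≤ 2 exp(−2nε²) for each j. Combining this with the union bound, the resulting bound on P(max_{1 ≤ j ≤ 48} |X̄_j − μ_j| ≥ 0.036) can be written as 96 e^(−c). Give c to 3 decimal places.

Union bound over the 48 events: P(max_{1 ≤ j ≤ 48} |X̄_j − μ_j| ≥ 0.036) ≤ 48·2·exp(−2nε²) = 96 exp(−2·3986·0.036²).
So c = 2·3986·0.036² = 10.3317.

10.332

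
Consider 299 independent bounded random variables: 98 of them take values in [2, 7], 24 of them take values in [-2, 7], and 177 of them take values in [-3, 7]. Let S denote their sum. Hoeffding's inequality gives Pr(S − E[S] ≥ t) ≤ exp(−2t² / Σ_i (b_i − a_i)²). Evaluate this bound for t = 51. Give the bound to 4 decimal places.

Σ(b_i − a_i)² = 98·5² + 24·9² + 177·10² = 22094.
Exponent = 2·51² / 22094 = 0.23545.
Bound = exp(−0.23545) = 0.79022.

0.7902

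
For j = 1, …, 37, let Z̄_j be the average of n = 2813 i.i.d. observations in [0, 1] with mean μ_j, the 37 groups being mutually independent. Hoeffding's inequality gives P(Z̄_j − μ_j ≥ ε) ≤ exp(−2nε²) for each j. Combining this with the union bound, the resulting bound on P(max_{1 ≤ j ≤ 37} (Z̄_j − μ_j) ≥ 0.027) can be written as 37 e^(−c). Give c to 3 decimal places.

Union bound over the 37 events: P(max_{1 ≤ j ≤ 37} (Z̄_j − μ_j) ≥ 0.027) ≤ 37·exp(−2nε²) = 37 exp(−2·2813·0.027²).
So c = 2·2813·0.027² = 4.1014.

4.101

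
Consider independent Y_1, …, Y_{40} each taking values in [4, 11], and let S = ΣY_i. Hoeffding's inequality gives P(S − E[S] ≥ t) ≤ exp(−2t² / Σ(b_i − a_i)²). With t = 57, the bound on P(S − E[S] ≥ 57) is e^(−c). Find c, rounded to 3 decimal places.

Σ(b_i − a_i)² = 40·(7)² = 1960.
c = 2t²/1960 = 2·57²/1960 = 3.3153.

3.315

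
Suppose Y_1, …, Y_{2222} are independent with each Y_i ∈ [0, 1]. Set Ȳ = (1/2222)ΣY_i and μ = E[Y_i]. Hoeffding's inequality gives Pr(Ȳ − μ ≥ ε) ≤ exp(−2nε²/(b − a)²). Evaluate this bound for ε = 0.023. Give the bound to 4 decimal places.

Exponent: 2nε²/(b − a)² = 2·2222·0.023² / 1² = 2.35088.
Bound = exp(−2.35088) = 0.09529.

0.0953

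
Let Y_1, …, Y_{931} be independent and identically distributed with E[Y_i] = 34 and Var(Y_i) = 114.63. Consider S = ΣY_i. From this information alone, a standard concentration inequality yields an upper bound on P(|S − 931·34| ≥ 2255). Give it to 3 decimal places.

0.021

With mean and variance of each term known, Chebyshev's inequality bounds the deviation of the sum (or sample mean).
Var(S) = n·Var(Y_i) = 931·114.63 = 106720.53.
Chebyshev: P(|S − 931·34| ≥ 2255) ≤ Var(S)/2255² = 106720.53/5085025 = 0.0210.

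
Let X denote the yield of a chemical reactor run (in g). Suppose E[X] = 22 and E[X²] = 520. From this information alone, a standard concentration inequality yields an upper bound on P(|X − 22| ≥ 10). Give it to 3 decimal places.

0.360

The first two moments determine the variance, so Chebyshev's inequality is the sharpest standard bound available.
Var(X) = E[X²] − (E[X])² = 520 − 484 = 36.
Chebyshev's inequality: P(|X − μ| ≥ t) ≤ Var(X)/t² = 36/100 = 0.3600.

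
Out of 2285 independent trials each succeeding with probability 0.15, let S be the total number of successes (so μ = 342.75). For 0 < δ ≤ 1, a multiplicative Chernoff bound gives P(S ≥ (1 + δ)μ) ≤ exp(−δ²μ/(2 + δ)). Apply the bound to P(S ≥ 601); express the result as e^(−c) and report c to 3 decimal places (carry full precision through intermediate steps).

70.668

Write 601 = (1 + δ)μ, so δ = 601/342.75 − 1 = 0.7534646…
Then the exponent is δ²μ/(2 + δ) = (601 − μ)² / (μ·(2 + δ)) = 70.668146.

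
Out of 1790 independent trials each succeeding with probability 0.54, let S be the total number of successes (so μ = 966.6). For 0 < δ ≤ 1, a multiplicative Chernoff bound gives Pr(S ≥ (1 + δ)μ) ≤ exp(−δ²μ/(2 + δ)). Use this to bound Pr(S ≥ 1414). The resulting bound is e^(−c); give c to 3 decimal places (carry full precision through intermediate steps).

84.082

Write 1414 = (1 + δ)μ, so δ = 1414/966.6 − 1 = 0.4628595…
Then the exponent is δ²μ/(2 + δ) = (1414 − μ)² / (μ·(2 + δ)) = 84.082483.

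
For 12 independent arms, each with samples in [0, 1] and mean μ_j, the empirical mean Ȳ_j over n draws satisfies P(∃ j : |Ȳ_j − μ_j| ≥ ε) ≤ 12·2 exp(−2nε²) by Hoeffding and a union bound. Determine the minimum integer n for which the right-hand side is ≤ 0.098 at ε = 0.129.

166

Need 2·12·exp(−2nε²) ≤ 0.098, i.e. exp(−2nε²) ≤ 0.098/24.
So 2nε² ≥ ln(24/0.098) = 5.500842.
Hence n ≥ 5.500842/(2·0.129²) = 165.280.
The smallest integer n is 166.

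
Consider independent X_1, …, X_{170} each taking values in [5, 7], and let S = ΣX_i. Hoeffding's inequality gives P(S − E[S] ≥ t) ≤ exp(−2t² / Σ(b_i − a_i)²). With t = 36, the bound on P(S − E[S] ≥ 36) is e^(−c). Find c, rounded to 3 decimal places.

Σ(b_i − a_i)² = 170·(2)² = 680.
c = 2t²/680 = 2·36²/680 = 3.8118.

3.812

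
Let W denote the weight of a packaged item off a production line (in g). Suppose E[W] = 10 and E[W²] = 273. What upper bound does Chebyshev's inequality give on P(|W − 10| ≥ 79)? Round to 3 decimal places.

Var(W) = E[W²] − (E[W])² = 273 − 100 = 173.
Chebyshev's inequality: P(|W − μ| ≥ t) ≤ Var(W)/t² = 173/6241 = 0.0277.

0.028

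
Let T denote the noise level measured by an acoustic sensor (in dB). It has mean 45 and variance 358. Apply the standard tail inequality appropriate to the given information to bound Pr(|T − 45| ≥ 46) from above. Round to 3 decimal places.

Mean and variance are known, so Chebyshev's inequality applies.
Chebyshev: Pr(|T − μ| ≥ t) ≤ Var(T)/t².
Bound = 358 / 2116 = 0.1692.

0.169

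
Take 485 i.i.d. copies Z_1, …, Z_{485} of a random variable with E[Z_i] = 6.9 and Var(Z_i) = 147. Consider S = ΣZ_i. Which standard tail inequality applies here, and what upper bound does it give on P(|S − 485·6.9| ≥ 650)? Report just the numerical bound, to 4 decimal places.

0.1687

With mean and variance of each term known, Chebyshev's inequality bounds the deviation of the sum (or sample mean).
Var(S) = n·Var(Z_i) = 485·147 = 71295.
Chebyshev: P(|S − 485·6.9| ≥ 650) ≤ Var(S)/650² = 71295/422500 = 0.1687.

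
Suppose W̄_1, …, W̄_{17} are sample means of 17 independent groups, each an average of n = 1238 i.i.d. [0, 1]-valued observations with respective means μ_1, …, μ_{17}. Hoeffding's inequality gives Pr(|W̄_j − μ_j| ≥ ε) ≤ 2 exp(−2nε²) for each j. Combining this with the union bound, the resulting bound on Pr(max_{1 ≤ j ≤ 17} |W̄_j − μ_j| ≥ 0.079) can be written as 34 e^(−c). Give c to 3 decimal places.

15.453

Union bound over the 17 events: Pr(max_{1 ≤ j ≤ 17} |W̄_j − μ_j| ≥ 0.079) ≤ 17·2·exp(−2nε²) = 34 exp(−2·1238·0.079²).
So c = 2·1238·0.079² = 15.4527.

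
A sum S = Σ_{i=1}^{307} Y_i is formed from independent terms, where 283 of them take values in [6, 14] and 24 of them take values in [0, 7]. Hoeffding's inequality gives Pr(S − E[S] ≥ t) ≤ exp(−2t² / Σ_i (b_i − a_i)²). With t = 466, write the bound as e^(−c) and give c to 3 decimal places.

22.517

Σ(b_i − a_i)² = 283·8² + 24·7² = 19288.
c = 2t² / 19288 = 2·466² / 19288 = 22.5172.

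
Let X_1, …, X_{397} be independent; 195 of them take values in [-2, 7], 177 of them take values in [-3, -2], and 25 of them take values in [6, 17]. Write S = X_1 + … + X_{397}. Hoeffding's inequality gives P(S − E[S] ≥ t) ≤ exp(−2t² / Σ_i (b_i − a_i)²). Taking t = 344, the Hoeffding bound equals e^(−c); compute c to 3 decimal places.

Σ(b_i − a_i)² = 195·9² + 177·1² + 25·11² = 18997.
c = 2t² / 18997 = 2·344² / 18997 = 12.4584.

12.458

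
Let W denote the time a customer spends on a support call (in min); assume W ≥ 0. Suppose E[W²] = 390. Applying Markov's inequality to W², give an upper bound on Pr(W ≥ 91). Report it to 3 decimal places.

Since W ≥ 0, the event {W ≥ 91} is the same as {W² ≥ 8281}.
Markov's inequality applied to W² gives Pr(W² ≥ 8281) ≤ E[W²]/8281 = 390/8281 = 0.0471.

0.047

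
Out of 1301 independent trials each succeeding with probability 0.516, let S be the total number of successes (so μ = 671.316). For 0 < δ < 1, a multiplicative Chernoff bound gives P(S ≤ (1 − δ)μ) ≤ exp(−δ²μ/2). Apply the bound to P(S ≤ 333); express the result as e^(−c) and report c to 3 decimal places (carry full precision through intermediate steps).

85.249

Write 333 = (1 − δ)μ, so δ = 1 − 333/671.316 = 0.5039594…
Then the exponent is δ²μ/2 = (μ − 333)²/(2μ) = 85.248762.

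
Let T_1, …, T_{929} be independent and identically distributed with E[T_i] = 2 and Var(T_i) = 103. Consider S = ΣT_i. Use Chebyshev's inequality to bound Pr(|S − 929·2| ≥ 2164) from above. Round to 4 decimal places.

0.0204

Var(S) = n·Var(T_i) = 929·103 = 95687.
Chebyshev: Pr(|S − 929·2| ≥ 2164) ≤ Var(S)/2164² = 95687/4682896 = 0.0204.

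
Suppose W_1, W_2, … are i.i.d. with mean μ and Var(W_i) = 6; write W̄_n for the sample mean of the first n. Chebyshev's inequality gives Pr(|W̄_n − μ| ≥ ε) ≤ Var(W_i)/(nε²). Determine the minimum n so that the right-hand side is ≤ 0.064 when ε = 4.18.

Require 6/(n·4.18²) ≤ 0.064, i.e. n ≥ 6/(0.064·4.18²) = 5.366.
The smallest integer n is 6.

6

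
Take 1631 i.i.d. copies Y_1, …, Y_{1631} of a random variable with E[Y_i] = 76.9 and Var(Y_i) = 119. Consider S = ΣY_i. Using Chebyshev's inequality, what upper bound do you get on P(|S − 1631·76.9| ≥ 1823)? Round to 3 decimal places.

0.058

Var(S) = n·Var(Y_i) = 1631·119 = 194089.
Chebyshev: P(|S − 1631·76.9| ≥ 1823) ≤ Var(S)/1823² = 194089/3323329 = 0.0584.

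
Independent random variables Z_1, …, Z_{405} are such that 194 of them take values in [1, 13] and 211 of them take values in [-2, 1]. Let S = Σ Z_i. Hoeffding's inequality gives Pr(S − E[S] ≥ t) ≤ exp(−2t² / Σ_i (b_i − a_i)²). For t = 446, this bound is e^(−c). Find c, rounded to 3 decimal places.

Σ(b_i − a_i)² = 194·12² + 211·3² = 29835.
c = 2t² / 29835 = 2·446² / 29835 = 13.3344.

13.334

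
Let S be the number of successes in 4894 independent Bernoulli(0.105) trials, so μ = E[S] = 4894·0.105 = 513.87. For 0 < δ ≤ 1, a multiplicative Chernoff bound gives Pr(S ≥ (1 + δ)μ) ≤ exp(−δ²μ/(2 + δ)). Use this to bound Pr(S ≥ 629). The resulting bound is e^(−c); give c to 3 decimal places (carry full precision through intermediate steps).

11.598

Write 629 = (1 + δ)μ, so δ = 629/513.87 − 1 = 0.224045…
Then the exponent is δ²μ/(2 + δ) = (629 − μ)² / (μ·(2 + δ)) = 11.597922.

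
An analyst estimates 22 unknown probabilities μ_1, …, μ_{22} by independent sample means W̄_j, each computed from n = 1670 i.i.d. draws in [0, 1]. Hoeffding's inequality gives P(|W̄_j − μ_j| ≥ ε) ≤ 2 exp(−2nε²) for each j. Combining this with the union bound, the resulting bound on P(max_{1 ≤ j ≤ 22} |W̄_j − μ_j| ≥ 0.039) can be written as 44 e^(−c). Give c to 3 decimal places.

Union bound over the 22 events: P(max_{1 ≤ j ≤ 22} |W̄_j − μ_j| ≥ 0.039) ≤ 22·2·exp(−2nε²) = 44 exp(−2·1670·0.039²).
So c = 2·1670·0.039² = 5.0801.

5.080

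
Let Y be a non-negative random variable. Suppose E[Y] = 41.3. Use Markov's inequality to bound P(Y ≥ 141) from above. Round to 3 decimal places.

Markov's inequality: for a non-negative random variable, P(Y ≥ a) ≤ E[Y]/a.
Here E[Y] = 41.3 and a = 141, so the bound is 41.3/141 = 0.2929.

0.293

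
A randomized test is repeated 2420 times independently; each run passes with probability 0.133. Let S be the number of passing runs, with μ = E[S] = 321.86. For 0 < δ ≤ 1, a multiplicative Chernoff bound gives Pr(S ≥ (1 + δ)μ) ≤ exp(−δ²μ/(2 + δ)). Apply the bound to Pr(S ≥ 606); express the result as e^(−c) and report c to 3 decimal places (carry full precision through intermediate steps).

87.013

Write 606 = (1 + δ)μ, so δ = 606/321.86 − 1 = 0.8828062…
Then the exponent is δ²μ/(2 + δ) = (606 − μ)² / (μ·(2 + δ)) = 87.012631.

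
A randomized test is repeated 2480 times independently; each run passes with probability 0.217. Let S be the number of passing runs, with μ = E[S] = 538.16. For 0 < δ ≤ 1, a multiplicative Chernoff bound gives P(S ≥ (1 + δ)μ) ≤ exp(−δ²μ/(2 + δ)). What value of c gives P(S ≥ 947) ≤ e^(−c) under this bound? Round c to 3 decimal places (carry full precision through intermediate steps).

Write 947 = (1 + δ)μ, so δ = 947/538.16 − 1 = 0.7596997…
Then the exponent is δ²μ/(2 + δ) = (947 − μ)² / (μ·(2 + δ)) = 112.546894.

112.547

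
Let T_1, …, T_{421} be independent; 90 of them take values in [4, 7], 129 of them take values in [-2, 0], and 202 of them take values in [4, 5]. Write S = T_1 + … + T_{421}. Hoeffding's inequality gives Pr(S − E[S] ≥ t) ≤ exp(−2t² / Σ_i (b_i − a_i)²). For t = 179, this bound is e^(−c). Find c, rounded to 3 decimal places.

41.938

Σ(b_i − a_i)² = 90·3² + 129·2² + 202·1² = 1528.
c = 2t² / 1528 = 2·179² / 1528 = 41.9385.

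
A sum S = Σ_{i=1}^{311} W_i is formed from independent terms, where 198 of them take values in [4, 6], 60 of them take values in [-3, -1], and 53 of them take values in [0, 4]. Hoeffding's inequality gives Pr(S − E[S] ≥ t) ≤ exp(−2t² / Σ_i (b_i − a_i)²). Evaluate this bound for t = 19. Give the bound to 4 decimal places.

0.6811

Σ(b_i − a_i)² = 198·2² + 60·2² + 53·4² = 1880.
Exponent = 2·19² / 1880 = 0.38404.
Bound = exp(−0.38404) = 0.68110.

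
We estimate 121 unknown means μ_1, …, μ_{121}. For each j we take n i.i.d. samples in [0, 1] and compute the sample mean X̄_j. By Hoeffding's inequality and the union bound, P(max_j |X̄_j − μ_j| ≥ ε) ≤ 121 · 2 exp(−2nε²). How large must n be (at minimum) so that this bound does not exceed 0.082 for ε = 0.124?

Need 2·121·exp(−2nε²) ≤ 0.082, i.e. exp(−2nε²) ≤ 0.082/242.
So 2nε² ≥ ln(242/0.082) = 7.989974.
Hence n ≥ 7.989974/(2·0.124²) = 259.820.
The smallest integer n is 260.

260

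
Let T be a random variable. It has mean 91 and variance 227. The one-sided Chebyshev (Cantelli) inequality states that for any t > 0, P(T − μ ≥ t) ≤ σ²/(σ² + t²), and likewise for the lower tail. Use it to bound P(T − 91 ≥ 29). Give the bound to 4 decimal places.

0.2125

Here σ² = 227 and t = 29, so σ² + t² = 1068.
Cantelli's bound: 227/1068 = 0.2125.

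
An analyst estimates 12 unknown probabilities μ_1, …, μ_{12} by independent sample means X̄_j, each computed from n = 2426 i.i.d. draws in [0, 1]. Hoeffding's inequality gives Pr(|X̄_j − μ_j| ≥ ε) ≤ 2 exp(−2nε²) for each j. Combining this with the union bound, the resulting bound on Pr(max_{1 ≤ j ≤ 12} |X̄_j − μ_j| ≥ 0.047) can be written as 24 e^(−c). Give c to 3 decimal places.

10.718

Union bound over the 12 events: Pr(max_{1 ≤ j ≤ 12} |X̄_j − μ_j| ≥ 0.047) ≤ 12·2·exp(−2nε²) = 24 exp(−2·2426·0.047²).
So c = 2·2426·0.047² = 10.7181.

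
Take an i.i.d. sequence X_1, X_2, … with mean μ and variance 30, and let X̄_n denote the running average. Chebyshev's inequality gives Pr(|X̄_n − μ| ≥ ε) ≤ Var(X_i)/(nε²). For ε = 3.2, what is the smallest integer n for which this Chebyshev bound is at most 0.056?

Require 30/(n·3.2²) ≤ 0.056, i.e. n ≥ 30/(0.056·3.2²) = 52.316.
The smallest integer n is 53.

53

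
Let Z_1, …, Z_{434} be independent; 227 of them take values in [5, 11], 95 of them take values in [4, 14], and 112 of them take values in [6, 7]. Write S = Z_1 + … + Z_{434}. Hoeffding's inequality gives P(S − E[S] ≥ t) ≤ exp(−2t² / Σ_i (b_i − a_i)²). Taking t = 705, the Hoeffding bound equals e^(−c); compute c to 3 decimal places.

55.896

Σ(b_i − a_i)² = 227·6² + 95·10² + 112·1² = 17784.
c = 2t² / 17784 = 2·705² / 17784 = 55.8957.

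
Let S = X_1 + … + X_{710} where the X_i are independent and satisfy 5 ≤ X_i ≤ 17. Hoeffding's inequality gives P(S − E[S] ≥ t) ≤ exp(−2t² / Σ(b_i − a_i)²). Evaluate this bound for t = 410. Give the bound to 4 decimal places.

Σ(b_i − a_i)² = 710·(12)² = 102240.
Exponent = 2·410²/102240 = 3.2883.
Bound = exp(−3.2883) = 0.03732.

0.0373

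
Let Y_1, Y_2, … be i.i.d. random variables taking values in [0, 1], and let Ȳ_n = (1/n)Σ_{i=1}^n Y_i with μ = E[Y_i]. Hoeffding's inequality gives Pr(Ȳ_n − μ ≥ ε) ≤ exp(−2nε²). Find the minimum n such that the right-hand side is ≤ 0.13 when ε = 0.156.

42

Require exp(−2nε²) ≤ 0.13, i.e. 2nε² ≥ ln(1/0.13) = 2.040221.
So n ≥ 2.040221 / (2·0.156²) = 41.918.
The smallest integer n is 42.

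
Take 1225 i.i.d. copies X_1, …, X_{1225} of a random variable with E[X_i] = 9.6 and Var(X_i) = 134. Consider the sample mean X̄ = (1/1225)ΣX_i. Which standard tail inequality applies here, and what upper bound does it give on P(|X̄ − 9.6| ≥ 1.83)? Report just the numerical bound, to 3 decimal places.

With mean and variance of each term known, Chebyshev's inequality bounds the deviation of the sum (or sample mean).
Var(X̄) = Var(X_i)/n = 134/1225 = 0.10939.
Chebyshev: P(|X̄ − 9.6| ≥ 1.83) ≤ Var(X̄)/(1.83)² = 134/(1225·1.83²) = 0.0327.

0.033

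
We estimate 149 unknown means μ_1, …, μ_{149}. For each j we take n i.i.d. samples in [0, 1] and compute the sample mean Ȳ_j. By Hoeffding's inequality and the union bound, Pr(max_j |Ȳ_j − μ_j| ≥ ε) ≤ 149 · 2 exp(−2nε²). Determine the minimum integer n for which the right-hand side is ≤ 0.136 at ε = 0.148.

Need 2·149·exp(−2nε²) ≤ 0.136, i.e. exp(−2nε²) ≤ 0.136/298.
So 2nε² ≥ ln(298/0.136) = 7.692194.
Hence n ≥ 7.692194/(2·0.148²) = 175.589.
The smallest integer n is 176.

176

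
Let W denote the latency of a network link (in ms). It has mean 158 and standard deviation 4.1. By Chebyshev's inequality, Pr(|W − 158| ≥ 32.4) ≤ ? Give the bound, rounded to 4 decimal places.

Chebyshev: Pr(|W − μ| ≥ t) ≤ Var(W)/t².
Var(W) = σ² = 4.1² = 16.81.
Bound = 16.81 / 1049.76 = 0.0160.

0.0160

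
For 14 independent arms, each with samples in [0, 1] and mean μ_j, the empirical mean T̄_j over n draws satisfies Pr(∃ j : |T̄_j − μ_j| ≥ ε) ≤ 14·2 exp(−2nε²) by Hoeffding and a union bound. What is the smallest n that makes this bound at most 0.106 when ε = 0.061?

Need 2·14·exp(−2nε²) ≤ 0.106, i.e. exp(−2nε²) ≤ 0.106/28.
So 2nε² ≥ ln(28/0.106) = 5.576521.
Hence n ≥ 5.576521/(2·0.061²) = 749.331.
The smallest integer n is 750.

750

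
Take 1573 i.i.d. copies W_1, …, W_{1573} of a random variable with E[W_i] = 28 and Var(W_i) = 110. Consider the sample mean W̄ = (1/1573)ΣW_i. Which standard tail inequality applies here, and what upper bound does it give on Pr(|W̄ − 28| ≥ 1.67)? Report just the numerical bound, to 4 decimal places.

With mean and variance of each term known, Chebyshev's inequality bounds the deviation of the sum (or sample mean).
Var(W̄) = Var(W_i)/n = 110/1573 = 0.06993.
Chebyshev: Pr(|W̄ − 28| ≥ 1.67) ≤ Var(W̄)/(1.67)² = 110/(1573·1.67²) = 0.0251.

0.0251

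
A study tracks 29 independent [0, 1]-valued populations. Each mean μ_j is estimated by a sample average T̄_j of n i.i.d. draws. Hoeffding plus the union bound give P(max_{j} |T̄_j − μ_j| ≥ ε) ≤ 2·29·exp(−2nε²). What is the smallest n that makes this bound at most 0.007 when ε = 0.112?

360

Need 2·29·exp(−2nε²) ≤ 0.007, i.e. exp(−2nε²) ≤ 0.007/58.
So 2nε² ≥ ln(58/0.007) = 9.022288.
Hence n ≥ 9.022288/(2·0.112²) = 359.626.
The smallest integer n is 360.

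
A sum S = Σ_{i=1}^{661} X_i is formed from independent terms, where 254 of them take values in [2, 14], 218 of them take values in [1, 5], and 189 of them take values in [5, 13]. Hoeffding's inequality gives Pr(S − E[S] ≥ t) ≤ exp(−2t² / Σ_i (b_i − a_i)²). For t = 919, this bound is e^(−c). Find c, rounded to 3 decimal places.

Σ(b_i − a_i)² = 254·12² + 218·4² + 189·8² = 52160.
c = 2t² / 52160 = 2·919² / 52160 = 32.3835.

32.383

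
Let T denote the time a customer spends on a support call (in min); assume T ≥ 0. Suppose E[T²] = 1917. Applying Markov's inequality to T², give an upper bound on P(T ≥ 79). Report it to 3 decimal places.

Since T ≥ 0, the event {T ≥ 79} is the same as {T² ≥ 6241}.
Markov's inequality applied to T² gives P(T² ≥ 6241) ≤ E[T²]/6241 = 1917/6241 = 0.3072.

0.307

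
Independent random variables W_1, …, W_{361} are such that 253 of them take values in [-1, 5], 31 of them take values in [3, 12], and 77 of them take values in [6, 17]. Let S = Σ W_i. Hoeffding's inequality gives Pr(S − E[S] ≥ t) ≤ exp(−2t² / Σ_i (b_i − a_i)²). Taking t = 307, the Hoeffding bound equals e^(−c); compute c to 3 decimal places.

9.004

Σ(b_i − a_i)² = 253·6² + 31·9² + 77·11² = 20936.
c = 2t² / 20936 = 2·307² / 20936 = 9.0035.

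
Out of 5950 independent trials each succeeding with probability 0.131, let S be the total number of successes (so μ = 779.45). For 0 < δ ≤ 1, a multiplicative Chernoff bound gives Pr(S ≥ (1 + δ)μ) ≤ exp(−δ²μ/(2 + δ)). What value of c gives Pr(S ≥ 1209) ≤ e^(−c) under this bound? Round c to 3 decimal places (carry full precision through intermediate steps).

Write 1209 = (1 + δ)μ, so δ = 1209/779.45 − 1 = 0.5510937…
Then the exponent is δ²μ/(2 + δ) = (1209 − μ)² / (μ·(2 + δ)) = 92.792478.

92.792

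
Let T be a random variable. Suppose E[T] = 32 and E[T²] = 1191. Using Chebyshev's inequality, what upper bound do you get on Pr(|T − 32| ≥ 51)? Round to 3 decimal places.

0.064

Var(T) = E[T²] − (E[T])² = 1191 − 1024 = 167.
Chebyshev's inequality: Pr(|T − μ| ≥ t) ≤ Var(T)/t² = 167/2601 = 0.0642.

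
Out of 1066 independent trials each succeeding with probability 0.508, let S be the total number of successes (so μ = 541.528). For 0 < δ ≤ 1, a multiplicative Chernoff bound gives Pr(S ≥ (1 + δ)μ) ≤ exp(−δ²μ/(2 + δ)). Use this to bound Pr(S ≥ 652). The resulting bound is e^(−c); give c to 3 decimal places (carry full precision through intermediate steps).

Write 652 = (1 + δ)μ, so δ = 652/541.528 − 1 = 0.2040005…
Then the exponent is δ²μ/(2 + δ) = (652 − μ)² / (μ·(2 + δ)) = 10.225200.

10.225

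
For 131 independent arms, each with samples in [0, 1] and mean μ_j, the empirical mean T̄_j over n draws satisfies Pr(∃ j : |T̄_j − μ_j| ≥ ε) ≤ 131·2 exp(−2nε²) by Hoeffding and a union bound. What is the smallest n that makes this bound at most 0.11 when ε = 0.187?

Need 2·131·exp(−2nε²) ≤ 0.11, i.e. exp(−2nε²) ≤ 0.11/262.
So 2nε² ≥ ln(262/0.11) = 7.775619.
Hence n ≥ 7.775619/(2·0.187²) = 111.179.
The smallest integer n is 112.

112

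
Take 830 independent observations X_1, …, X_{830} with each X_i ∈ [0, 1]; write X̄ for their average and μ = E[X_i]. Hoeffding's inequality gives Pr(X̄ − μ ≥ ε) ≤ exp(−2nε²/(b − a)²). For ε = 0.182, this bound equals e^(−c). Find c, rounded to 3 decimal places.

54.986

c = 2nε²/(b − a)² = 2·830·0.182² / 1² = 54.9858.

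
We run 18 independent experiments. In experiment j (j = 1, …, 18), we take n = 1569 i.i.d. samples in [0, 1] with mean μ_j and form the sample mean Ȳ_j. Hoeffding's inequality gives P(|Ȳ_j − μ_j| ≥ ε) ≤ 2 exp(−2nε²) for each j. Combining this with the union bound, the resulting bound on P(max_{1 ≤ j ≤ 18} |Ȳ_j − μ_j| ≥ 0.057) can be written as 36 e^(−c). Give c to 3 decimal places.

10.195

Union bound over the 18 events: P(max_{1 ≤ j ≤ 18} |Ȳ_j − μ_j| ≥ 0.057) ≤ 18·2·exp(−2nε²) = 36 exp(−2·1569·0.057²).
So c = 2·1569·0.057² = 10.1954.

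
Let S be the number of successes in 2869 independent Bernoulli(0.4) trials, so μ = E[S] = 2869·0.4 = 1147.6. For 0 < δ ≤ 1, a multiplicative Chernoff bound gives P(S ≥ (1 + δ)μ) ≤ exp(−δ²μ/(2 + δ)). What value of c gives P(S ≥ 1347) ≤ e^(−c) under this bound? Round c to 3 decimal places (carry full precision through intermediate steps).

Write 1347 = (1 + δ)μ, so δ = 1347/1147.6 − 1 = 0.1737539…
Then the exponent is δ²μ/(2 + δ) = (1347 − μ)² / (μ·(2 + δ)) = 15.938571.

15.939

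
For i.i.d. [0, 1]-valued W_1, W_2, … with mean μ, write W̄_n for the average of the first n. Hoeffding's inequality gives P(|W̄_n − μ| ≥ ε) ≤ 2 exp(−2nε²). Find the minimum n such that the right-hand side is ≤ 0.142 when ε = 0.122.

89

Require 2·exp(−2nε²) ≤ 0.142, i.e. 2nε² ≥ ln(2/0.142) = 2.645075.
So n ≥ 2.645075 / (2·0.122²) = 88.856.
The smallest integer n is 89.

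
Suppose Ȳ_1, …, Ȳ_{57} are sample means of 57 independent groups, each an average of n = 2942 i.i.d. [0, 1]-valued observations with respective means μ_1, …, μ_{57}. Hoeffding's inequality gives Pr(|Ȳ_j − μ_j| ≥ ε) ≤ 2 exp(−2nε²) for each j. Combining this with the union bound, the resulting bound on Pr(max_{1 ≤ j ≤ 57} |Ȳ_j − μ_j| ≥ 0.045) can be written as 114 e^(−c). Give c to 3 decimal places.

11.915

Union bound over the 57 events: Pr(max_{1 ≤ j ≤ 57} |Ȳ_j − μ_j| ≥ 0.045) ≤ 57·2·exp(−2nε²) = 114 exp(−2·2942·0.045²).
So c = 2·2942·0.045² = 11.9151.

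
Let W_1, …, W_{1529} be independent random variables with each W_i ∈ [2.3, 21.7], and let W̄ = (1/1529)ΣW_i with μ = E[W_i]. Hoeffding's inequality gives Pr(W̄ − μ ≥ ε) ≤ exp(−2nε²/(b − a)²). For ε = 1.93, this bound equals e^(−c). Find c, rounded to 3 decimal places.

c = 2nε²/(b − a)² = 2·1529·1.93² / 19.4² = 30.2656.

30.266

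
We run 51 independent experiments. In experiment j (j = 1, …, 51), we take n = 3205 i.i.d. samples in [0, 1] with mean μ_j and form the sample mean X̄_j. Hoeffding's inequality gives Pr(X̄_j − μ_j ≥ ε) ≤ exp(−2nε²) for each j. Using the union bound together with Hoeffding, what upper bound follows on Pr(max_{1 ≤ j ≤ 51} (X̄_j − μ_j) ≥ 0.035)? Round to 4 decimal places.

0.0198

Per-experiment Hoeffding bound: exp(−2·3205·0.035²) = exp(−7.85225) = 0.00038888.
Union bound over 51 events: 51·0.00038888 = 0.01983.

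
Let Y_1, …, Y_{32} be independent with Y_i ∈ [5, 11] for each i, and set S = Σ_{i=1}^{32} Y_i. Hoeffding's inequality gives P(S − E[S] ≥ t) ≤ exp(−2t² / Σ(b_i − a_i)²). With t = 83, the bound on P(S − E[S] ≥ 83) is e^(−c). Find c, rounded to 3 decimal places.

11.960

Σ(b_i − a_i)² = 32·(6)² = 1152.
c = 2t²/1152 = 2·83²/1152 = 11.9601.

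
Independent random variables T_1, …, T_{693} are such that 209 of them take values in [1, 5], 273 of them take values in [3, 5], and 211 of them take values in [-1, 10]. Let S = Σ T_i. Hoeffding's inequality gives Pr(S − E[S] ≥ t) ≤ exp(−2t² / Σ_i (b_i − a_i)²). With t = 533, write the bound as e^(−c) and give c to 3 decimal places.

Σ(b_i − a_i)² = 209·4² + 273·2² + 211·11² = 29967.
c = 2t² / 29967 = 2·533² / 29967 = 18.9601.

18.960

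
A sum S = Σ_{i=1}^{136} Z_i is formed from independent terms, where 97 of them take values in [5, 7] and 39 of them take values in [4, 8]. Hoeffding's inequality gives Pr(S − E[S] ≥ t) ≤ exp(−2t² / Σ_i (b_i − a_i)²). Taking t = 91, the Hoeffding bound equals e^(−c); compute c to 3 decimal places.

Σ(b_i − a_i)² = 97·2² + 39·4² = 1012.
c = 2t² / 1012 = 2·91² / 1012 = 16.3656.

16.366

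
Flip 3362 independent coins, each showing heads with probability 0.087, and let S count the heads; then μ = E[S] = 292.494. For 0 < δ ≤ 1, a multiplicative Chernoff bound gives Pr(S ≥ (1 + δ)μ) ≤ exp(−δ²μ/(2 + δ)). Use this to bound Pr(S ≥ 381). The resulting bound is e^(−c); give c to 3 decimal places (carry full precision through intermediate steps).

11.631

Write 381 = (1 + δ)μ, so δ = 381/292.494 − 1 = 0.3025908…
Then the exponent is δ²μ/(2 + δ) = (381 − μ)² / (μ·(2 + δ)) = 11.630856.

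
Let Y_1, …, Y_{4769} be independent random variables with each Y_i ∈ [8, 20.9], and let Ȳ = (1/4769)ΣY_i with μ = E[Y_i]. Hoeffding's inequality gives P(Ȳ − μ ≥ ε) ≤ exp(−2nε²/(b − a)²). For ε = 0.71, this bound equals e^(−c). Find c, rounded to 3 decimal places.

c = 2nε²/(b − a)² = 2·4769·0.71² / 12.9² = 28.8931.

28.893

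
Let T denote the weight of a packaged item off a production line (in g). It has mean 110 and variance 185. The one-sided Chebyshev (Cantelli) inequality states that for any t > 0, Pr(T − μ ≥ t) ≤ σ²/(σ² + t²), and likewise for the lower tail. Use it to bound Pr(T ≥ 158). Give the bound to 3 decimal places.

Here σ² = 185 and t = 48, so σ² + t² = 2489.
Cantelli's bound: 185/2489 = 0.0743.

0.074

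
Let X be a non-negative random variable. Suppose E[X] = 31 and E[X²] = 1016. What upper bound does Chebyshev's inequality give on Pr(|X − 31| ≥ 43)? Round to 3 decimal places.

Var(X) = E[X²] − (E[X])² = 1016 − 961 = 55.
Chebyshev's inequality: Pr(|X − μ| ≥ t) ≤ Var(X)/t² = 55/1849 = 0.0297.

0.030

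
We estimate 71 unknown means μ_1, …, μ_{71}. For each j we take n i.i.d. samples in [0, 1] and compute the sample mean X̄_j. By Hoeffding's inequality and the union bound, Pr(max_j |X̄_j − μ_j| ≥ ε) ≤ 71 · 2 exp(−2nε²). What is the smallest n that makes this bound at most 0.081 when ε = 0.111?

Need 2·71·exp(−2nε²) ≤ 0.081, i.e. exp(−2nε²) ≤ 0.081/142.
So 2nε² ≥ ln(142/0.081) = 7.469133.
Hence n ≥ 7.469133/(2·0.111²) = 303.106.
The smallest integer n is 304.

304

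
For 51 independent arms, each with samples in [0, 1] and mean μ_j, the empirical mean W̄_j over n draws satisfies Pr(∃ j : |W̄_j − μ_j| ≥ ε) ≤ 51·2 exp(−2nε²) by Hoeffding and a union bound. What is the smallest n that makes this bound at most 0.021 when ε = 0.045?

2096

Need 2·51·exp(−2nε²) ≤ 0.021, i.e. exp(−2nε²) ≤ 0.021/102.
So 2nε² ≥ ln(102/0.021) = 8.488206.
Hence n ≥ 8.488206/(2·0.045²) = 2095.853.
The smallest integer n is 2096.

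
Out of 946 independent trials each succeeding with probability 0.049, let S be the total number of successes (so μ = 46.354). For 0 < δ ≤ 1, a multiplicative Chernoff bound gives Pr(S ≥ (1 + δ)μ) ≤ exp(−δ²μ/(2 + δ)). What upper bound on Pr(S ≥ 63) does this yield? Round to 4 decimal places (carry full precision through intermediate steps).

Write 63 = (1 + δ)μ, so δ = 63/46.354 − 1 = 0.359106…
Then the exponent is δ²μ/(2 + δ) = (63 − μ)² / (μ·(2 + δ)) = 2.533875.
Bound = exp(−2.533875) = 0.07935.

0.0794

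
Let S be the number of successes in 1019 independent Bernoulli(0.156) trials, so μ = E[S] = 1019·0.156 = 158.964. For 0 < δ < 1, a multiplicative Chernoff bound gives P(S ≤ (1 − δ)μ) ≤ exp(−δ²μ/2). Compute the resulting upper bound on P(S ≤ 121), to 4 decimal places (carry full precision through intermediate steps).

Write 121 = (1 − δ)μ, so δ = 1 − 121/158.964 = 0.2388214…
Then the exponent is δ²μ/2 = (μ − 121)²/(2μ) = 4.533307.
Bound = exp(−4.533307) = 0.01075.

0.0107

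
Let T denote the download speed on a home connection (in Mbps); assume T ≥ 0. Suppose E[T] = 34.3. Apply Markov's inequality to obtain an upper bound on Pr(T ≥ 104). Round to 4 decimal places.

0.3298

Markov's inequality: for a non-negative random variable, Pr(T ≥ a) ≤ E[T]/a.
Here E[T] = 34.3 and a = 104, so the bound is 34.3/104 = 0.3298.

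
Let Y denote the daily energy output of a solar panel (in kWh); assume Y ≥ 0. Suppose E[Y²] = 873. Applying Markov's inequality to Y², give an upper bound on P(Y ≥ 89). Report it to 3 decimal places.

0.110

Since Y ≥ 0, the event {Y ≥ 89} is the same as {Y² ≥ 7921}.
Markov's inequality applied to Y² gives P(Y² ≥ 7921) ≤ E[Y²]/7921 = 873/7921 = 0.1102.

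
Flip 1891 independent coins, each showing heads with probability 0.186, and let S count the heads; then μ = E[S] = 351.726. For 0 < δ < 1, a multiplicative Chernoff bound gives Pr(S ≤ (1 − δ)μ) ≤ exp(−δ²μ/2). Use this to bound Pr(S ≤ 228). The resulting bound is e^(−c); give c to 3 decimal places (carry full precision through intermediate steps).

Write 228 = (1 − δ)μ, so δ = 1 − 228/351.726 = 0.3517681…
Then the exponent is δ²μ/2 = (μ − 228)²/(2μ) = 21.761432.

21.761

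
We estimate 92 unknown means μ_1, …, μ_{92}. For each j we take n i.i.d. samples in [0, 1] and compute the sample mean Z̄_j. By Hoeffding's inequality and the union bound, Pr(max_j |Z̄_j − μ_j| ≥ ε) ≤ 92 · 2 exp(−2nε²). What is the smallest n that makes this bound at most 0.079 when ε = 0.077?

Need 2·92·exp(−2nε²) ≤ 0.079, i.e. exp(−2nε²) ≤ 0.079/184.
So 2nε² ≥ ln(184/0.079) = 7.753243.
Hence n ≥ 7.753243/(2·0.077²) = 653.841.
The smallest integer n is 654.

654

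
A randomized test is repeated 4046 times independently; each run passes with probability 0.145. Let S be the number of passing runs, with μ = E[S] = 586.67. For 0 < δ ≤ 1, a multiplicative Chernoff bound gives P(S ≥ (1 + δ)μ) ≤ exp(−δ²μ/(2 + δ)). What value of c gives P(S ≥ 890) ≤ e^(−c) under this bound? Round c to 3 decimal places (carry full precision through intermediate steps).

62.308

Write 890 = (1 + δ)μ, so δ = 890/586.67 − 1 = 0.5170368…
Then the exponent is δ²μ/(2 + δ) = (890 − μ)² / (μ·(2 + δ)) = 62.308497.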